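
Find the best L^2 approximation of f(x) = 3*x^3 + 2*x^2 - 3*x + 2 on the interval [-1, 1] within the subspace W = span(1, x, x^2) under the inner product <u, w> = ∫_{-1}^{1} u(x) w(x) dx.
g(x) = 2*x^2 - 6*x/5 + 2

The best approximation g ∈ W is the orthogonal projection of f onto W. Writing g = a_0 + a_1 x + a_2 x^2, the coefficients solve the normal equations G · a = b where
  G_{ij} = <φ_i, φ_j> and b_i = <f, φ_i>, with φ_0 = 1, φ_1 = x, φ_2 = x^2.
G =
  [2, 0, 2/3]
  [0, 2/3, 0]
  [2/3, 0, 2/5],
b = (16/3, -4/5, 32/15).
Solving gives a_0 = 2, a_1 = -6/5, a_2 = 2, so
  g(x) = 2*x^2 - 6*x/5 + 2.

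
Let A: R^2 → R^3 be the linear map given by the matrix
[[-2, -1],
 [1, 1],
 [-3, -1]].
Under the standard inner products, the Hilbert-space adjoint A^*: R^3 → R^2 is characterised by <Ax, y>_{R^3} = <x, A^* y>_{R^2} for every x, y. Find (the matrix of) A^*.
A^* = A^T =
[[-2, 1, -3],
 [-1, 1, -1]]

For real matrices with standard dot products, the defining identity <Ax, y> = <x, A^* y> gives (Ax)^T y = x^T (A^*) y, i.e. x^T A^T y = x^T (A^*) y. Since this holds for all x, y, we must have A^* = A^T. Therefore
A^* =
[[-2, 1, -3],
 [-1, 1, -1]].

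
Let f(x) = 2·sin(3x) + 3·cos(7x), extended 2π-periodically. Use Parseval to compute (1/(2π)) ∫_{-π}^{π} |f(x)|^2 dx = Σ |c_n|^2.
Σ |c_n|^2 = 13/2

Expand |f|^2 and use orthogonality of {sin(nx), cos(mx)} on [-π, π]:
  ∫_{-π}^{π} sin(nx)^2 dx = π, ∫ cos(mx)^2 dx = π, and cross terms integrate to 0.
So ∫_{-π}^{π} f(x)^2 dx = 2^2 · π + 3^2 · π = (4 + 9)π.
Divide by 2π: (4 + 9)/2 = 13/2.
By Parseval, this equals Σ |c_n|^2.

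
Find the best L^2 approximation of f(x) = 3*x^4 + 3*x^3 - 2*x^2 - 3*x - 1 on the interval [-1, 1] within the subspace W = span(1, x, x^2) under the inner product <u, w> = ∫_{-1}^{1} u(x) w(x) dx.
g(x) = 4*x^2/7 - 6*x/5 - 44/35

The best approximation g ∈ W is the orthogonal projection of f onto W. Writing g = a_0 + a_1 x + a_2 x^2, the coefficients solve the normal equations G · a = b where
  G_{ij} = <φ_i, φ_j> and b_i = <f, φ_i>, with φ_0 = 1, φ_1 = x, φ_2 = x^2.
G =
  [2, 0, 2/3]
  [0, 2/3, 0]
  [2/3, 0, 2/5],
b = (-32/15, -4/5, -64/105).
Solving gives a_0 = -44/35, a_1 = -6/5, a_2 = 4/7, so
  g(x) = 4*x^2/7 - 6*x/5 - 44/35.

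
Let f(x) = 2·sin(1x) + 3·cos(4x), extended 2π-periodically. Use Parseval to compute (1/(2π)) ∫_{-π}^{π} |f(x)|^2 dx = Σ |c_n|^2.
Σ |c_n|^2 = 13/2

Expand |f|^2 and use orthogonality of {sin(nx), cos(mx)} on [-π, π]:
  ∫_{-π}^{π} sin(nx)^2 dx = π, ∫ cos(mx)^2 dx = π, and cross terms integrate to 0.
So ∫_{-π}^{π} f(x)^2 dx = 2^2 · π + 3^2 · π = (4 + 9)π.
Divide by 2π: (4 + 9)/2 = 13/2.
By Parseval, this equals Σ |c_n|^2.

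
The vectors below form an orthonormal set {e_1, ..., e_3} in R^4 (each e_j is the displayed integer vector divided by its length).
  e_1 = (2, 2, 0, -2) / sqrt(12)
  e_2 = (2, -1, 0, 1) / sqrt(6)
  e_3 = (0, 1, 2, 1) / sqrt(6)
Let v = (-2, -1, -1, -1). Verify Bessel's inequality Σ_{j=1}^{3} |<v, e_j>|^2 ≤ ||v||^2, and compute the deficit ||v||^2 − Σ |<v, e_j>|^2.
Σ |<v, e_j>|^2 = 20/3; ||v||^2 = 7; deficit = 1/3

Write each e_j = u_j / sqrt(<u_j, u_j>) where u_j is the displayed integer vector. Then <v, e_j> = <v, u_j> / sqrt(<u_j, u_j>), so |<v, e_j>|^2 = <v, u_j>^2 / <u_j, u_j>.
Coefficients: <v, e_1> = -4/sqrt(12), <v, e_2> = -4/sqrt(6), <v, e_3> = -4/sqrt(6).
Square and sum: Σ |<v, e_j>|^2 = 20/3.
Compute ||v||^2 = v·v = 7.
Deficit = 7 − 20/3 = 1/3 ≥ 0, confirming Bessel's inequality. (The deficit equals ||v − Σ <v,e_j> e_j||^2, the squared distance from v to span{e_j}.)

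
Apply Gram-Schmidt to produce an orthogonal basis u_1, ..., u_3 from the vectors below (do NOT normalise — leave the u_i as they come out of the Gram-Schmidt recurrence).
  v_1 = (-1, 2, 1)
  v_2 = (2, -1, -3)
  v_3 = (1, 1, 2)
Orthogonal basis:
  u_1 = (-1, 2, 1)
  u_2 = (5/6, 4/3, -11/6)
  u_3 = (12/7, 12/35, 36/35)

Apply the Gram-Schmidt recurrence
  u_1 = v_1
  u_i = v_i − Σ_{j<i} ((v_i · u_j) / (u_j · u_j)) · u_j.

Step by step this gives:
  u_1 = (-1, 2, 1)
  u_2 = (5/6, 4/3, -11/6)
  u_3 = (12/7, 12/35, 36/35)

Orthogonality check:
  u_2 · u_1 = 0 (should be 0)
  u_3 · u_1 = 0 (should be 0)
  u_3 · u_2 = 0 (should be 0)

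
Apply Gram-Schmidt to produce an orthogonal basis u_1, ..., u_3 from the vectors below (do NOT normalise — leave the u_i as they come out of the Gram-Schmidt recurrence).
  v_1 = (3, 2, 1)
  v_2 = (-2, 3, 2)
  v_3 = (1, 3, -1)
Orthogonal basis:
  u_1 = (3, 2, 1)
  u_2 = (-17/7, 19/7, 13/7)
  u_3 = (-2/13, 16/13, -2)

Apply the Gram-Schmidt recurrence
  u_1 = v_1
  u_i = v_i − Σ_{j<i} ((v_i · u_j) / (u_j · u_j)) · u_j.

Step by step this gives:
  u_1 = (3, 2, 1)
  u_2 = (-17/7, 19/7, 13/7)
  u_3 = (-2/13, 16/13, -2)

Orthogonality check:
  u_2 · u_1 = 0 (should be 0)
  u_3 · u_1 = 0 (should be 0)
  u_3 · u_2 = 0 (should be 0)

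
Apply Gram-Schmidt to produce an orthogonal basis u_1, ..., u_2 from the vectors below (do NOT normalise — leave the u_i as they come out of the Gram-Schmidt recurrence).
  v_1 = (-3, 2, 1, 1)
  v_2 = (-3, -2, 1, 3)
Orthogonal basis:
  u_1 = (-3, 2, 1, 1)
  u_2 = (-6/5, -16/5, 2/5, 12/5)

Apply the Gram-Schmidt recurrence
  u_1 = v_1
  u_i = v_i − Σ_{j<i} ((v_i · u_j) / (u_j · u_j)) · u_j.

Step by step this gives:
  u_1 = (-3, 2, 1, 1)
  u_2 = (-6/5, -16/5, 2/5, 12/5)

Orthogonality check:
  u_2 · u_1 = 0 (should be 0)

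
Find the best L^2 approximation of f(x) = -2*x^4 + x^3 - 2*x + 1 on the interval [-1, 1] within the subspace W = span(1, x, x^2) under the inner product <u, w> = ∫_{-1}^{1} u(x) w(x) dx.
g(x) = -12*x^2/7 - 7*x/5 + 41/35

The best approximation g ∈ W is the orthogonal projection of f onto W. Writing g = a_0 + a_1 x + a_2 x^2, the coefficients solve the normal equations G · a = b where
  G_{ij} = <φ_i, φ_j> and b_i = <f, φ_i>, with φ_0 = 1, φ_1 = x, φ_2 = x^2.
G =
  [2, 0, 2/3]
  [0, 2/3, 0]
  [2/3, 0, 2/5],
b = (6/5, -14/15, 2/21).
Solving gives a_0 = 41/35, a_1 = -7/5, a_2 = -12/7, so
  g(x) = -12*x^2/7 - 7*x/5 + 41/35.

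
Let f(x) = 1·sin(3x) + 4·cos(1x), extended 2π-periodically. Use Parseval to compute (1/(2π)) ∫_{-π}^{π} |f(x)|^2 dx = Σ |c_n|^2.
Σ |c_n|^2 = 17/2

Expand |f|^2 and use orthogonality of {sin(nx), cos(mx)} on [-π, π]:
  ∫_{-π}^{π} sin(nx)^2 dx = π, ∫ cos(mx)^2 dx = π, and cross terms integrate to 0.
So ∫_{-π}^{π} f(x)^2 dx = 1^2 · π + 4^2 · π = (1 + 16)π.
Divide by 2π: (1 + 16)/2 = 17/2.
By Parseval, this equals Σ |c_n|^2.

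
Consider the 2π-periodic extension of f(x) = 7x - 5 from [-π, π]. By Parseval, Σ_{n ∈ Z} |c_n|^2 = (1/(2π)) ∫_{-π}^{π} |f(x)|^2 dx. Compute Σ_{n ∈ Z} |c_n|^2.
Σ |c_n|^2 = 49π^2/3 + 25

Expand and integrate term by term over [-π, π]:
  ∫ (7x)^2 dx = 49·(2π^3/3); ∫ 2·7·(-5)·x dx = 0 (odd integrand); ∫ (-5)^2 dx = 25·2π.
So (1/(2π)) ∫_{-π}^{π} (7x - 5)^2 dx = 49π^2/3 + 25 = 49π^2/3 + 25.
Parseval ⇒ Σ |c_n|^2 = 49π^2/3 + 25.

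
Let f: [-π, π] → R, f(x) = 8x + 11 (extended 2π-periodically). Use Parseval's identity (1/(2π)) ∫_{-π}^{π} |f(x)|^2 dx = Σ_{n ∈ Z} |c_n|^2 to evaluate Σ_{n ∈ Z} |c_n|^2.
Σ |c_n|^2 = 64π^2/3 + 121

Expand and integrate term by term over [-π, π]:
  ∫ (8x)^2 dx = 64·(2π^3/3); ∫ 2·8·(11)·x dx = 0 (odd integrand); ∫ 11^2 dx = 121·2π.
So (1/(2π)) ∫_{-π}^{π} (8x + 11)^2 dx = 64π^2/3 + 121 = 64π^2/3 + 121.
Parseval ⇒ Σ |c_n|^2 = 64π^2/3 + 121.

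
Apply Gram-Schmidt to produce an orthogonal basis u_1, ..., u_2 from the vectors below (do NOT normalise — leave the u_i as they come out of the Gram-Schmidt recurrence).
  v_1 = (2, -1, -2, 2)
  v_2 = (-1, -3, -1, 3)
Orthogonal basis:
  u_1 = (2, -1, -2, 2)
  u_2 = (-31/13, -30/13, 5/13, 21/13)

Apply the Gram-Schmidt recurrence
  u_1 = v_1
  u_i = v_i − Σ_{j<i} ((v_i · u_j) / (u_j · u_j)) · u_j.

Step by step this gives:
  u_1 = (2, -1, -2, 2)
  u_2 = (-31/13, -30/13, 5/13, 21/13)

Orthogonality check:
  u_2 · u_1 = 0 (should be 0)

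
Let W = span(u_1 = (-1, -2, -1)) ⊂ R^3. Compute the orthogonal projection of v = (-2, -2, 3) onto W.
proj_W(v) = (-1/2, -1, -1/2)

Set up U = [u_1 | ... | u_1] ∈ R^(3×1). The projector onto W = col(U) is P = U (U^T U)^(-1) U^T.
Compute U^T U =
  [6],
and U^T v = (3).
Solve U^T U · c = U^T v for the coefficients: c = (1/2). The projection is proj_W(v) = U c.
Check: (v - proj_W(v)) · u_1 = 0  (should be 0).
Result: proj_W(v) = (-1/2, -1, -1/2).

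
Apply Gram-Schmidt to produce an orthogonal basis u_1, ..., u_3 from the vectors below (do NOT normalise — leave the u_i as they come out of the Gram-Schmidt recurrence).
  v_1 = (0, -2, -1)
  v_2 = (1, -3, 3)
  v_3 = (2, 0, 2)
Orthogonal basis:
  u_1 = (0, -2, -1)
  u_2 = (1, -9/5, 18/5)
  u_3 = (63/43, 7/43, -14/43)

Apply the Gram-Schmidt recurrence
  u_1 = v_1
  u_i = v_i − Σ_{j<i} ((v_i · u_j) / (u_j · u_j)) · u_j.

Step by step this gives:
  u_1 = (0, -2, -1)
  u_2 = (1, -9/5, 18/5)
  u_3 = (63/43, 7/43, -14/43)

Orthogonality check:
  u_2 · u_1 = 0 (should be 0)
  u_3 · u_1 = 0 (should be 0)
  u_3 · u_2 = 0 (should be 0)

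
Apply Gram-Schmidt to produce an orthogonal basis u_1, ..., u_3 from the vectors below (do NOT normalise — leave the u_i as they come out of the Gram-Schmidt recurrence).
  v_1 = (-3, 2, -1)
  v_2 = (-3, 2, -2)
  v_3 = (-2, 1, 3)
Orthogonal basis:
  u_1 = (-3, 2, -1)
  u_2 = (3/14, -1/7, -13/14)
  u_3 = (-2/13, -3/13, 0)

Apply the Gram-Schmidt recurrence
  u_1 = v_1
  u_i = v_i − Σ_{j<i} ((v_i · u_j) / (u_j · u_j)) · u_j.

Step by step this gives:
  u_1 = (-3, 2, -1)
  u_2 = (3/14, -1/7, -13/14)
  u_3 = (-2/13, -3/13, 0)

Orthogonality check:
  u_2 · u_1 = 0 (should be 0)
  u_3 · u_1 = 0 (should be 0)
  u_3 · u_2 = 0 (should be 0)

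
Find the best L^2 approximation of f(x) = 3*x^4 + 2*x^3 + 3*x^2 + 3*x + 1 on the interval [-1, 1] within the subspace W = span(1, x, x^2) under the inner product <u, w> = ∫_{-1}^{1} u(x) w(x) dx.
g(x) = 39*x^2/7 + 21*x/5 + 26/35

The best approximation g ∈ W is the orthogonal projection of f onto W. Writing g = a_0 + a_1 x + a_2 x^2, the coefficients solve the normal equations G · a = b where
  G_{ij} = <φ_i, φ_j> and b_i = <f, φ_i>, with φ_0 = 1, φ_1 = x, φ_2 = x^2.
G =
  [2, 0, 2/3]
  [0, 2/3, 0]
  [2/3, 0, 2/5],
b = (26/5, 14/5, 286/105).
Solving gives a_0 = 26/35, a_1 = 21/5, a_2 = 39/7, so
  g(x) = 39*x^2/7 + 21*x/5 + 26/35.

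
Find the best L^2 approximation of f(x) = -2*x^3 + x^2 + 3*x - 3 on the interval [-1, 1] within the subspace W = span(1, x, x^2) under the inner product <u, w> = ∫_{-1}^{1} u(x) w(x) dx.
g(x) = x^2 + 9*x/5 - 3

The best approximation g ∈ W is the orthogonal projection of f onto W. Writing g = a_0 + a_1 x + a_2 x^2, the coefficients solve the normal equations G · a = b where
  G_{ij} = <φ_i, φ_j> and b_i = <f, φ_i>, with φ_0 = 1, φ_1 = x, φ_2 = x^2.
G =
  [2, 0, 2/3]
  [0, 2/3, 0]
  [2/3, 0, 2/5],
b = (-16/3, 6/5, -8/5).
Solving gives a_0 = -3, a_1 = 9/5, a_2 = 1, so
  g(x) = x^2 + 9*x/5 - 3.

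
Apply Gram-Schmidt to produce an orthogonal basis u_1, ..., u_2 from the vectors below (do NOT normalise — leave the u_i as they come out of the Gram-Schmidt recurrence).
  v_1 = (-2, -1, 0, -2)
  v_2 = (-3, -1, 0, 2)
Orthogonal basis:
  u_1 = (-2, -1, 0, -2)
  u_2 = (-7/3, -2/3, 0, 8/3)

Apply the Gram-Schmidt recurrence
  u_1 = v_1
  u_i = v_i − Σ_{j<i} ((v_i · u_j) / (u_j · u_j)) · u_j.

Step by step this gives:
  u_1 = (-2, -1, 0, -2)
  u_2 = (-7/3, -2/3, 0, 8/3)

Orthogonality check:
  u_2 · u_1 = 0 (should be 0)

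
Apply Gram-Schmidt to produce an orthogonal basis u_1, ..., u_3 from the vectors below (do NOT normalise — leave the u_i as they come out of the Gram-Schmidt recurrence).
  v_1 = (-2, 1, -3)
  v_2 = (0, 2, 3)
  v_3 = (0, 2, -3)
Orthogonal basis:
  u_1 = (-2, 1, -3)
  u_2 = (-1, 5/2, 3/2)
  u_3 = (216/133, 144/133, -96/133)

Apply the Gram-Schmidt recurrence
  u_1 = v_1
  u_i = v_i − Σ_{j<i} ((v_i · u_j) / (u_j · u_j)) · u_j.

Step by step this gives:
  u_1 = (-2, 1, -3)
  u_2 = (-1, 5/2, 3/2)
  u_3 = (216/133, 144/133, -96/133)

Orthogonality check:
  u_2 · u_1 = 0 (should be 0)
  u_3 · u_1 = 0 (should be 0)
  u_3 · u_2 = 0 (should be 0)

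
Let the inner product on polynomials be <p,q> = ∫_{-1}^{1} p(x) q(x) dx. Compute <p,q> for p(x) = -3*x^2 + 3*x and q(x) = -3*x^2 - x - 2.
<p,q> = 28/5

Expand the product: p(x)·q(x) = 9*x^4 - 6*x^3 + 3*x^2 - 6*x.
∫_{-1}^{1} of each monomial x^k gives [2/(k+1) if k even, 0 if k odd]. Integrating term-by-term (or equivalently evaluating the antiderivative F(x) = 9*x^5/5 - 3*x^4/2 + x^3 - 3*x^2 at the endpoints):
  F(1) − F(−1) = -17/10 − (-73/10) = 28/5.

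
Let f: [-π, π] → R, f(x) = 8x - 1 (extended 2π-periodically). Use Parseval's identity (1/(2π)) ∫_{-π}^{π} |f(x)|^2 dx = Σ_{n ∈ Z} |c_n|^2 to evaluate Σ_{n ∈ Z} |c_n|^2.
Σ |c_n|^2 = 64π^2/3 + 1

Expand and integrate term by term over [-π, π]:
  ∫ (8x)^2 dx = 64·(2π^3/3); ∫ 2·8·(-1)·x dx = 0 (odd integrand); ∫ (-1)^2 dx = 1·2π.
So (1/(2π)) ∫_{-π}^{π} (8x - 1)^2 dx = 64π^2/3 + 1 = 64π^2/3 + 1.
Parseval ⇒ Σ |c_n|^2 = 64π^2/3 + 1.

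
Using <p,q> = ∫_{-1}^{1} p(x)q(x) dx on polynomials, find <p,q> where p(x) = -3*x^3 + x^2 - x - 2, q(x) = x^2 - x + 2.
<p,q> = -86/15

Expand the product: p(x)·q(x) = -3*x^5 + 4*x^4 - 8*x^3 + x^2 - 4.
∫_{-1}^{1} of each monomial x^k gives [2/(k+1) if k even, 0 if k odd]. Integrating term-by-term (or equivalently evaluating the antiderivative F(x) = -x^6/2 + 4*x^5/5 - 2*x^4 + x^3/3 - 4*x at the endpoints):
  F(1) − F(−1) = -161/30 − (11/30) = -86/15.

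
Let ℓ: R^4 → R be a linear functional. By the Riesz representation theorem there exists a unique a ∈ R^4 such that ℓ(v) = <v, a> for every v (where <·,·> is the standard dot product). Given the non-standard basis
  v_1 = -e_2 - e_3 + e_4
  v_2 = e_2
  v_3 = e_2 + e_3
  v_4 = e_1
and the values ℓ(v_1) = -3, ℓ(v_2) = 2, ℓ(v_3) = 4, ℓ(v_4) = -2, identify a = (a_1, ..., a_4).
a = (-2, 2, 2, 1)

Write a = (a_1, ..., a_4) in the standard basis. For each basis vector v_i, ℓ(v_i) = <v_i, a> is a linear equation in the a_j's. Collect the n equations into a matrix system V a = ℓ, where row i of V is v_i (expressed in the standard basis). Since V is invertible (lower-triangular with 1s on the diagonal, up to permutation), solve by back-substitution:
  V =
[[0, -1, -1, 1],
 [0, 1, 0, 0],
 [0, 1, 1, 0],
 [1, 0, 0, 0]]
  V a = (-3, 2, 4, -2)
Solving gives a = (-2, 2, 2, 1).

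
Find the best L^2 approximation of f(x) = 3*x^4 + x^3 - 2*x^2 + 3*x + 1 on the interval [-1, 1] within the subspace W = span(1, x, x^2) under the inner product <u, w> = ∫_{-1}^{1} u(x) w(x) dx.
g(x) = 4*x^2/7 + 18*x/5 + 26/35

The best approximation g ∈ W is the orthogonal projection of f onto W. Writing g = a_0 + a_1 x + a_2 x^2, the coefficients solve the normal equations G · a = b where
  G_{ij} = <φ_i, φ_j> and b_i = <f, φ_i>, with φ_0 = 1, φ_1 = x, φ_2 = x^2.
G =
  [2, 0, 2/3]
  [0, 2/3, 0]
  [2/3, 0, 2/5],
b = (28/15, 12/5, 76/105).
Solving gives a_0 = 26/35, a_1 = 18/5, a_2 = 4/7, so
  g(x) = 4*x^2/7 + 18*x/5 + 26/35.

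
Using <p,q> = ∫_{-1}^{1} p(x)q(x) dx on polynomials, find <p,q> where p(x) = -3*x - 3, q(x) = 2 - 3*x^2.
<p,q> = -6

Expand the product: p(x)·q(x) = 9*x^3 + 9*x^2 - 6*x - 6.
∫_{-1}^{1} of each monomial x^k gives [2/(k+1) if k even, 0 if k odd]. Integrating term-by-term (or equivalently evaluating the antiderivative F(x) = 9*x^4/4 + 3*x^3 - 3*x^2 - 6*x at the endpoints):
  F(1) − F(−1) = -15/4 − (9/4) = -6.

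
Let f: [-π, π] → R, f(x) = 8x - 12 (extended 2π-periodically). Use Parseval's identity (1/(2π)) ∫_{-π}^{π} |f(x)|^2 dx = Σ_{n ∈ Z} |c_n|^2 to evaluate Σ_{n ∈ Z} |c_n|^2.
Σ |c_n|^2 = 64π^2/3 + 144

Expand and integrate term by term over [-π, π]:
  ∫ (8x)^2 dx = 64·(2π^3/3); ∫ 2·8·(-12)·x dx = 0 (odd integrand); ∫ (-12)^2 dx = 144·2π.
So (1/(2π)) ∫_{-π}^{π} (8x - 12)^2 dx = 64π^2/3 + 144 = 64π^2/3 + 144.
Parseval ⇒ Σ |c_n|^2 = 64π^2/3 + 144.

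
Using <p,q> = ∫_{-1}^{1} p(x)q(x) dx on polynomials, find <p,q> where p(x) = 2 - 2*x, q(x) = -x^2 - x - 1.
<p,q> = -4

Expand the product: p(x)·q(x) = 2*x^3 - 2.
∫_{-1}^{1} of each monomial x^k gives [2/(k+1) if k even, 0 if k odd]. Integrating term-by-term (or equivalently evaluating the antiderivative F(x) = x^4/2 - 2*x at the endpoints):
  F(1) − F(−1) = -3/2 − (5/2) = -4.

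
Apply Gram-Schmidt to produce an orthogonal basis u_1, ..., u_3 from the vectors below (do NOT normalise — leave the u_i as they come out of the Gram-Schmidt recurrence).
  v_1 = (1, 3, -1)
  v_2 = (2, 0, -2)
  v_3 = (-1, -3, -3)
Orthogonal basis:
  u_1 = (1, 3, -1)
  u_2 = (18/11, -12/11, -18/11)
  u_3 = (-2, 0, -2)

Apply the Gram-Schmidt recurrence
  u_1 = v_1
  u_i = v_i − Σ_{j<i} ((v_i · u_j) / (u_j · u_j)) · u_j.

Step by step this gives:
  u_1 = (1, 3, -1)
  u_2 = (18/11, -12/11, -18/11)
  u_3 = (-2, 0, -2)

Orthogonality check:
  u_2 · u_1 = 0 (should be 0)
  u_3 · u_1 = 0 (should be 0)
  u_3 · u_2 = 0 (should be 0)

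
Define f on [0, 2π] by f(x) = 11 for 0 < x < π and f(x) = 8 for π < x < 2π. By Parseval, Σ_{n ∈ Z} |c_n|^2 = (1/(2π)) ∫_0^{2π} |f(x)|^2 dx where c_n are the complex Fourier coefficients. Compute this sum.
Σ |c_n|^2 = 185/2

Parseval equates the L^2 energy of f (normalised by 1/(2π)) with the ℓ^2 sum of its Fourier coefficients: (1/(2π)) ∫_0^{2π} |f|^2 = Σ |c_n|^2.
Compute the left side: (1/(2π)) [∫_0^π 11^2 dx + ∫_π^{2π} 8^2 dx] = (1/(2π)) · (121π + 64π) = (121 + 64)/2 = 185/2.
So Σ_{n ∈ Z} |c_n|^2 = 185/2.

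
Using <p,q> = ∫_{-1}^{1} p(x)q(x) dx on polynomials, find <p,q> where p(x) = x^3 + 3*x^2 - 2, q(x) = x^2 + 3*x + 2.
<p,q> = -44/15

Expand the product: p(x)·q(x) = x^5 + 6*x^4 + 11*x^3 + 4*x^2 - 6*x - 4.
∫_{-1}^{1} of each monomial x^k gives [2/(k+1) if k even, 0 if k odd]. Integrating term-by-term (or equivalently evaluating the antiderivative F(x) = x^6/6 + 6*x^5/5 + 11*x^4/4 + 4*x^3/3 - 3*x^2 - 4*x at the endpoints):
  F(1) − F(−1) = -31/20 − (83/60) = -44/15.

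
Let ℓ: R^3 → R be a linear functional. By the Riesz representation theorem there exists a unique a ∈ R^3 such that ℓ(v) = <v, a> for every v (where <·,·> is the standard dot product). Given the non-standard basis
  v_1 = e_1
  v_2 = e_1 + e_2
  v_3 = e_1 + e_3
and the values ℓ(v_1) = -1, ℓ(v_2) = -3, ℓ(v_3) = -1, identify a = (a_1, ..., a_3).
a = (-1, -2, 0)

Write a = (a_1, ..., a_3) in the standard basis. For each basis vector v_i, ℓ(v_i) = <v_i, a> is a linear equation in the a_j's. Collect the n equations into a matrix system V a = ℓ, where row i of V is v_i (expressed in the standard basis). Since V is invertible (lower-triangular with 1s on the diagonal, up to permutation), solve by back-substitution:
  V =
[[1, 0, 0],
 [1, 1, 0],
 [1, 0, 1]]
  V a = (-1, -3, -1)
Solving gives a = (-1, -2, 0).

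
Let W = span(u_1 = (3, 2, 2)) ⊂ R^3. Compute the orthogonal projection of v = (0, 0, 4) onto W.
proj_W(v) = (24/17, 16/17, 16/17)

Set up U = [u_1 | ... | u_1] ∈ R^(3×1). The projector onto W = col(U) is P = U (U^T U)^(-1) U^T.
Compute U^T U =
  [17],
and U^T v = (8).
Solve U^T U · c = U^T v for the coefficients: c = (8/17). The projection is proj_W(v) = U c.
Check: (v - proj_W(v)) · u_1 = 0  (should be 0).
Result: proj_W(v) = (24/17, 16/17, 16/17).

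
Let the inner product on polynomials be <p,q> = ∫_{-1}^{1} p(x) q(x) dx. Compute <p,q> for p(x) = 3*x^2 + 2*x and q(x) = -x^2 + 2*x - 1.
<p,q> = -8/15

Expand the product: p(x)·q(x) = -3*x^4 + 4*x^3 + x^2 - 2*x.
∫_{-1}^{1} of each monomial x^k gives [2/(k+1) if k even, 0 if k odd]. Integrating term-by-term (or equivalently evaluating the antiderivative F(x) = -3*x^5/5 + x^4 + x^3/3 - x^2 at the endpoints):
  F(1) − F(−1) = -4/15 − (4/15) = -8/15.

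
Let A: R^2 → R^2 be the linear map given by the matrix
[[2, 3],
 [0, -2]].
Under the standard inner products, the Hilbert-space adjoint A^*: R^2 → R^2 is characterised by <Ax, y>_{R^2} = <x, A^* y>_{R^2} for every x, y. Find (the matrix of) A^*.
A^* = A^T =
[[2, 0],
 [3, -2]]

For real matrices with standard dot products, the defining identity <Ax, y> = <x, A^* y> gives (Ax)^T y = x^T (A^*) y, i.e. x^T A^T y = x^T (A^*) y. Since this holds for all x, y, we must have A^* = A^T. Therefore
A^* =
[[2, 0],
 [3, -2]].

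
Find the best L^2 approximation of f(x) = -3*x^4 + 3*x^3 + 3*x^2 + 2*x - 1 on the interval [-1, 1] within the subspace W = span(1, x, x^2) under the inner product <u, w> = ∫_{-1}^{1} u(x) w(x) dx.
g(x) = 3*x^2/7 + 19*x/5 - 26/35

The best approximation g ∈ W is the orthogonal projection of f onto W. Writing g = a_0 + a_1 x + a_2 x^2, the coefficients solve the normal equations G · a = b where
  G_{ij} = <φ_i, φ_j> and b_i = <f, φ_i>, with φ_0 = 1, φ_1 = x, φ_2 = x^2.
G =
  [2, 0, 2/3]
  [0, 2/3, 0]
  [2/3, 0, 2/5],
b = (-6/5, 38/15, -34/105).
Solving gives a_0 = -26/35, a_1 = 19/5, a_2 = 3/7, so
  g(x) = 3*x^2/7 + 19*x/5 - 26/35.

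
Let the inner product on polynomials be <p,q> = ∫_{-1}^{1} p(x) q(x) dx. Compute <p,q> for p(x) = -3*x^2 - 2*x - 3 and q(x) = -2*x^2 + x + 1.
<p,q> = -44/15

Expand the product: p(x)·q(x) = 6*x^4 + x^3 + x^2 - 5*x - 3.
∫_{-1}^{1} of each monomial x^k gives [2/(k+1) if k even, 0 if k odd]. Integrating term-by-term (or equivalently evaluating the antiderivative F(x) = 6*x^5/5 + x^4/4 + x^3/3 - 5*x^2/2 - 3*x at the endpoints):
  F(1) − F(−1) = -223/60 − (-47/60) = -44/15.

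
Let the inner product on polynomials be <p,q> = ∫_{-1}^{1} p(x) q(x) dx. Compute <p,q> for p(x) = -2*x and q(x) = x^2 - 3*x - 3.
<p,q> = 4

Expand the product: p(x)·q(x) = -2*x^3 + 6*x^2 + 6*x.
∫_{-1}^{1} of each monomial x^k gives [2/(k+1) if k even, 0 if k odd]. Integrating term-by-term (or equivalently evaluating the antiderivative F(x) = -x^4/2 + 2*x^3 + 3*x^2 at the endpoints):
  F(1) − F(−1) = 9/2 − (1/2) = 4.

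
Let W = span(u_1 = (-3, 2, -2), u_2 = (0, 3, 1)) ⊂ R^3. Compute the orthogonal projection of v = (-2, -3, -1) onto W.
proj_W(v) = (-90/77, -207/77, -149/77)

Set up U = [u_1 | ... | u_2] ∈ R^(3×2). The projector onto W = col(U) is P = U (U^T U)^(-1) U^T.
Compute U^T U =
  [17, 4]
  [4, 10],
and U^T v = (2, -10).
Solve U^T U · c = U^T v for the coefficients: c = (30/77, -89/77). The projection is proj_W(v) = U c.
Check: (v - proj_W(v)) · u_1 = 0  (should be 0).
Check: (v - proj_W(v)) · u_2 = 0  (should be 0).
Result: proj_W(v) = (-90/77, -207/77, -149/77).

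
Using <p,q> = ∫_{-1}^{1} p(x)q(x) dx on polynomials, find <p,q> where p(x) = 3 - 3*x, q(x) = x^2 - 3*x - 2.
<p,q> = -4

Expand the product: p(x)·q(x) = -3*x^3 + 12*x^2 - 3*x - 6.
∫_{-1}^{1} of each monomial x^k gives [2/(k+1) if k even, 0 if k odd]. Integrating term-by-term (or equivalently evaluating the antiderivative F(x) = -3*x^4/4 + 4*x^3 - 3*x^2/2 - 6*x at the endpoints):
  F(1) − F(−1) = -17/4 − (-1/4) = -4.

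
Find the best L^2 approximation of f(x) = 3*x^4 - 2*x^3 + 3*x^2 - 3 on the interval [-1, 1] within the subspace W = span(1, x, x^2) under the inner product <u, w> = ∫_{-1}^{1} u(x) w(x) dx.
g(x) = 39*x^2/7 - 6*x/5 - 114/35

The best approximation g ∈ W is the orthogonal projection of f onto W. Writing g = a_0 + a_1 x + a_2 x^2, the coefficients solve the normal equations G · a = b where
  G_{ij} = <φ_i, φ_j> and b_i = <f, φ_i>, with φ_0 = 1, φ_1 = x, φ_2 = x^2.
G =
  [2, 0, 2/3]
  [0, 2/3, 0]
  [2/3, 0, 2/5],
b = (-14/5, -4/5, 2/35).
Solving gives a_0 = -114/35, a_1 = -6/5, a_2 = 39/7, so
  g(x) = 39*x^2/7 - 6*x/5 - 114/35.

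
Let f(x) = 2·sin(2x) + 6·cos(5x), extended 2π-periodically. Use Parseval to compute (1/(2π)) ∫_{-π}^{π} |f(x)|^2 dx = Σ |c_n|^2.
Σ |c_n|^2 = 20

Expand |f|^2 and use orthogonality of {sin(nx), cos(mx)} on [-π, π]:
  ∫_{-π}^{π} sin(nx)^2 dx = π, ∫ cos(mx)^2 dx = π, and cross terms integrate to 0.
So ∫_{-π}^{π} f(x)^2 dx = 2^2 · π + 6^2 · π = (4 + 36)π.
Divide by 2π: (4 + 36)/2 = 20.
By Parseval, this equals Σ |c_n|^2.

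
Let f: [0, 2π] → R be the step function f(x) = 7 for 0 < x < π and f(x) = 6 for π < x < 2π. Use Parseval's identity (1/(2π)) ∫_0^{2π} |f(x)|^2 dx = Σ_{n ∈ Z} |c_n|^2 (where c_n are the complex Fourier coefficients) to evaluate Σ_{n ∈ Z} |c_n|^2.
Σ |c_n|^2 = 85/2

Parseval equates the L^2 energy of f (normalised by 1/(2π)) with the ℓ^2 sum of its Fourier coefficients: (1/(2π)) ∫_0^{2π} |f|^2 = Σ |c_n|^2.
Compute the left side: (1/(2π)) [∫_0^π 7^2 dx + ∫_π^{2π} 6^2 dx] = (1/(2π)) · (49π + 36π) = (49 + 36)/2 = 85/2.
So Σ_{n ∈ Z} |c_n|^2 = 85/2.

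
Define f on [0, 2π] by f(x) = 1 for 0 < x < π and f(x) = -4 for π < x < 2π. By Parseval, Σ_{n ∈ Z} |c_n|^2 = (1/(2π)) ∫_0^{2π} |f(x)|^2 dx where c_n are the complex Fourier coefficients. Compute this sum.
Σ |c_n|^2 = 17/2

Parseval equates the L^2 energy of f (normalised by 1/(2π)) with the ℓ^2 sum of its Fourier coefficients: (1/(2π)) ∫_0^{2π} |f|^2 = Σ |c_n|^2.
Compute the left side: (1/(2π)) [∫_0^π 1^2 dx + ∫_π^{2π} (-4)^2 dx] = (1/(2π)) · (1π + 16π) = (1 + 16)/2 = 17/2.
So Σ_{n ∈ Z} |c_n|^2 = 17/2.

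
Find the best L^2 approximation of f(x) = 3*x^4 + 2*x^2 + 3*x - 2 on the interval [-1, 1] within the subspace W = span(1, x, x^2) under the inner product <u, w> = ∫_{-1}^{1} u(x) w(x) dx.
g(x) = 32*x^2/7 + 3*x - 79/35

The best approximation g ∈ W is the orthogonal projection of f onto W. Writing g = a_0 + a_1 x + a_2 x^2, the coefficients solve the normal equations G · a = b where
  G_{ij} = <φ_i, φ_j> and b_i = <f, φ_i>, with φ_0 = 1, φ_1 = x, φ_2 = x^2.
G =
  [2, 0, 2/3]
  [0, 2/3, 0]
  [2/3, 0, 2/5],
b = (-22/15, 2, 34/105).
Solving gives a_0 = -79/35, a_1 = 3, a_2 = 32/7, so
  g(x) = 32*x^2/7 + 3*x - 79/35.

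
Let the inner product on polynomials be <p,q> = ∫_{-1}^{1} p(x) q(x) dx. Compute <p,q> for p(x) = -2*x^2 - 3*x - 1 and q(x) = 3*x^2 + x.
<p,q> = -32/5

Expand the product: p(x)·q(x) = -6*x^4 - 11*x^3 - 6*x^2 - x.
∫_{-1}^{1} of each monomial x^k gives [2/(k+1) if k even, 0 if k odd]. Integrating term-by-term (or equivalently evaluating the antiderivative F(x) = -6*x^5/5 - 11*x^4/4 - 2*x^3 - x^2/2 at the endpoints):
  F(1) − F(−1) = -129/20 − (-1/20) = -32/5.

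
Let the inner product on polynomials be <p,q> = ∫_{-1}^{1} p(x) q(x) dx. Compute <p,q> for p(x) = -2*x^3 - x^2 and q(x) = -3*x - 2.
<p,q> = 56/15

Expand the product: p(x)·q(x) = 6*x^4 + 7*x^3 + 2*x^2.
∫_{-1}^{1} of each monomial x^k gives [2/(k+1) if k even, 0 if k odd]. Integrating term-by-term (or equivalently evaluating the antiderivative F(x) = 6*x^5/5 + 7*x^4/4 + 2*x^3/3 at the endpoints):
  F(1) − F(−1) = 217/60 − (-7/60) = 56/15.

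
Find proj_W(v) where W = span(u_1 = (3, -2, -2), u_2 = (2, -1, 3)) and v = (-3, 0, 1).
proj_W(v) = (-251/117, 25/18, 209/234)

Set up U = [u_1 | ... | u_2] ∈ R^(3×2). The projector onto W = col(U) is P = U (U^T U)^(-1) U^T.
Compute U^T U =
  [17, 2]
  [2, 14],
and U^T v = (-11, -3).
Solve U^T U · c = U^T v for the coefficients: c = (-74/117, -29/234). The projection is proj_W(v) = U c.
Check: (v - proj_W(v)) · u_1 = 0  (should be 0).
Check: (v - proj_W(v)) · u_2 = 0  (should be 0).
Result: proj_W(v) = (-251/117, 25/18, 209/234).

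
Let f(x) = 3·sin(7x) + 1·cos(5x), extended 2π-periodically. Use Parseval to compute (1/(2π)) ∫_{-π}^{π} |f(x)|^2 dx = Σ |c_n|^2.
Σ |c_n|^2 = 5

Expand |f|^2 and use orthogonality of {sin(nx), cos(mx)} on [-π, π]:
  ∫_{-π}^{π} sin(nx)^2 dx = π, ∫ cos(mx)^2 dx = π, and cross terms integrate to 0.
So ∫_{-π}^{π} f(x)^2 dx = 3^2 · π + 1^2 · π = (9 + 1)π.
Divide by 2π: (9 + 1)/2 = 5.
By Parseval, this equals Σ |c_n|^2.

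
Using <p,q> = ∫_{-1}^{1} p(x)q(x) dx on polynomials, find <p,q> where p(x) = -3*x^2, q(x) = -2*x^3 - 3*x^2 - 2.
<p,q> = 38/5

Expand the product: p(x)·q(x) = 6*x^5 + 9*x^4 + 6*x^2.
∫_{-1}^{1} of each monomial x^k gives [2/(k+1) if k even, 0 if k odd]. Integrating term-by-term (or equivalently evaluating the antiderivative F(x) = x^6 + 9*x^5/5 + 2*x^3 at the endpoints):
  F(1) − F(−1) = 24/5 − (-14/5) = 38/5.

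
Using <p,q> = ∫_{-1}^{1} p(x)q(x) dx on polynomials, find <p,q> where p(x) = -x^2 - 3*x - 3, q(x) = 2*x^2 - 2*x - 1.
<p,q> = 88/15

Expand the product: p(x)·q(x) = -2*x^4 - 4*x^3 + x^2 + 9*x + 3.
∫_{-1}^{1} of each monomial x^k gives [2/(k+1) if k even, 0 if k odd]. Integrating term-by-term (or equivalently evaluating the antiderivative F(x) = -2*x^5/5 - x^4 + x^3/3 + 9*x^2/2 + 3*x at the endpoints):
  F(1) − F(−1) = 193/30 − (17/30) = 88/15.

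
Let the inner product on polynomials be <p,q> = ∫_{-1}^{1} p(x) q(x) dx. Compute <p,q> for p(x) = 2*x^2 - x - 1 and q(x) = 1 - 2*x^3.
<p,q> = 2/15

Expand the product: p(x)·q(x) = -4*x^5 + 2*x^4 + 2*x^3 + 2*x^2 - x - 1.
∫_{-1}^{1} of each monomial x^k gives [2/(k+1) if k even, 0 if k odd]. Integrating term-by-term (or equivalently evaluating the antiderivative F(x) = -2*x^6/3 + 2*x^5/5 + x^4/2 + 2*x^3/3 - x^2/2 - x at the endpoints):
  F(1) − F(−1) = -3/5 − (-11/15) = 2/15.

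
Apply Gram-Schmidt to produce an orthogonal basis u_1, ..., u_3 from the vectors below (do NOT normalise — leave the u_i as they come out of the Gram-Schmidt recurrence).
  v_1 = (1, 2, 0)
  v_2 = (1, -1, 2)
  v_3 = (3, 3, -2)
Orthogonal basis:
  u_1 = (1, 2, 0)
  u_2 = (6/5, -3/5, 2)
  u_3 = (48/29, -24/29, -36/29)

Apply the Gram-Schmidt recurrence
  u_1 = v_1
  u_i = v_i − Σ_{j<i} ((v_i · u_j) / (u_j · u_j)) · u_j.

Step by step this gives:
  u_1 = (1, 2, 0)
  u_2 = (6/5, -3/5, 2)
  u_3 = (48/29, -24/29, -36/29)

Orthogonality check:
  u_2 · u_1 = 0 (should be 0)
  u_3 · u_1 = 0 (should be 0)
  u_3 · u_2 = 0 (should be 0)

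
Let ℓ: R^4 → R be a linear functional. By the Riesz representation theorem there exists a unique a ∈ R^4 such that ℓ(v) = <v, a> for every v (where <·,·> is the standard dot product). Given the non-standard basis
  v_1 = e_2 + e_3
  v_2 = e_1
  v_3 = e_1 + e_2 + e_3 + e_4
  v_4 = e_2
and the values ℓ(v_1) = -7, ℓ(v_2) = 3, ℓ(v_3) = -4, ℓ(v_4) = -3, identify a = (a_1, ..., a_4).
a = (3, -3, -4, 0)

Write a = (a_1, ..., a_4) in the standard basis. For each basis vector v_i, ℓ(v_i) = <v_i, a> is a linear equation in the a_j's. Collect the n equations into a matrix system V a = ℓ, where row i of V is v_i (expressed in the standard basis). Since V is invertible (lower-triangular with 1s on the diagonal, up to permutation), solve by back-substitution:
  V =
[[0, 1, 1, 0],
 [1, 0, 0, 0],
 [1, 1, 1, 1],
 [0, 1, 0, 0]]
  V a = (-7, 3, -4, -3)
Solving gives a = (3, -3, -4, 0).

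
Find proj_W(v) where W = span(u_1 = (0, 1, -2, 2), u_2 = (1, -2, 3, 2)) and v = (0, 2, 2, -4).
proj_W(v) = (-47/73, -8/73, 63/73, -298/73)

Set up U = [u_1 | ... | u_2] ∈ R^(4×2). The projector onto W = col(U) is P = U (U^T U)^(-1) U^T.
Compute U^T U =
  [9, -4]
  [-4, 18],
and U^T v = (-10, -6).
Solve U^T U · c = U^T v for the coefficients: c = (-102/73, -47/73). The projection is proj_W(v) = U c.
Check: (v - proj_W(v)) · u_1 = 0  (should be 0).
Check: (v - proj_W(v)) · u_2 = 0  (should be 0).
Result: proj_W(v) = (-47/73, -8/73, 63/73, -298/73).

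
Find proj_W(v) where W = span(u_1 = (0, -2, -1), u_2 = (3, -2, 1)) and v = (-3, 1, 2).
proj_W(v) = (-99/61, 124/61, -4/61)

Set up U = [u_1 | ... | u_2] ∈ R^(3×2). The projector onto W = col(U) is P = U (U^T U)^(-1) U^T.
Compute U^T U =
  [5, 3]
  [3, 14],
and U^T v = (-4, -9).
Solve U^T U · c = U^T v for the coefficients: c = (-29/61, -33/61). The projection is proj_W(v) = U c.
Check: (v - proj_W(v)) · u_1 = 0  (should be 0).
Check: (v - proj_W(v)) · u_2 = 0  (should be 0).
Result: proj_W(v) = (-99/61, 124/61, -4/61).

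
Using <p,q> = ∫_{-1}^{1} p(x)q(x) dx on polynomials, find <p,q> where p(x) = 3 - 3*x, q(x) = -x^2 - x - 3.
<p,q> = -18

Expand the product: p(x)·q(x) = 3*x^3 + 6*x - 9.
∫_{-1}^{1} of each monomial x^k gives [2/(k+1) if k even, 0 if k odd]. Integrating term-by-term (or equivalently evaluating the antiderivative F(x) = 3*x^4/4 + 3*x^2 - 9*x at the endpoints):
  F(1) − F(−1) = -21/4 − (51/4) = -18.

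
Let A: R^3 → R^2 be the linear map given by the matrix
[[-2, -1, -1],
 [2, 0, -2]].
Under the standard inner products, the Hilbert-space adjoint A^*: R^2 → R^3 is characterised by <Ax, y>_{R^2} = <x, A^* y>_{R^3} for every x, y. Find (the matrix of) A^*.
A^* = A^T =
[[-2, 2],
 [-1, 0],
 [-1, -2]]

For real matrices with standard dot products, the defining identity <Ax, y> = <x, A^* y> gives (Ax)^T y = x^T (A^*) y, i.e. x^T A^T y = x^T (A^*) y. Since this holds for all x, y, we must have A^* = A^T. Therefore
A^* =
[[-2, 2],
 [-1, 0],
 [-1, -2]].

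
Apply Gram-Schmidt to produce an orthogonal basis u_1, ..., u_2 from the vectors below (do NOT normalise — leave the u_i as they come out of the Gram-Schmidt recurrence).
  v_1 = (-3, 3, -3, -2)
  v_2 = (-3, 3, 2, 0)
Orthogonal basis:
  u_1 = (-3, 3, -3, -2)
  u_2 = (-57/31, 57/31, 98/31, 24/31)

Apply the Gram-Schmidt recurrence
  u_1 = v_1
  u_i = v_i − Σ_{j<i} ((v_i · u_j) / (u_j · u_j)) · u_j.

Step by step this gives:
  u_1 = (-3, 3, -3, -2)
  u_2 = (-57/31, 57/31, 98/31, 24/31)

Orthogonality check:
  u_2 · u_1 = 0 (should be 0)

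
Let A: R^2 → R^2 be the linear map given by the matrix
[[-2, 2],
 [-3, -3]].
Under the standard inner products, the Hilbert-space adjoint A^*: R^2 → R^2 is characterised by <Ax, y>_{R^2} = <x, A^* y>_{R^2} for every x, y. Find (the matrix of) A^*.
A^* = A^T =
[[-2, -3],
 [2, -3]]

For real matrices with standard dot products, the defining identity <Ax, y> = <x, A^* y> gives (Ax)^T y = x^T (A^*) y, i.e. x^T A^T y = x^T (A^*) y. Since this holds for all x, y, we must have A^* = A^T. Therefore
A^* =
[[-2, -3],
 [2, -3]].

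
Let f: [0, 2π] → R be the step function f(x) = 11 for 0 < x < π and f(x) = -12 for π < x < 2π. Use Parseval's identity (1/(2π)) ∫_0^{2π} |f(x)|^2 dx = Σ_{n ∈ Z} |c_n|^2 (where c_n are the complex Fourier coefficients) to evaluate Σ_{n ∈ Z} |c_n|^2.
Σ |c_n|^2 = 265/2

Parseval equates the L^2 energy of f (normalised by 1/(2π)) with the ℓ^2 sum of its Fourier coefficients: (1/(2π)) ∫_0^{2π} |f|^2 = Σ |c_n|^2.
Compute the left side: (1/(2π)) [∫_0^π 11^2 dx + ∫_π^{2π} (-12)^2 dx] = (1/(2π)) · (121π + 144π) = (121 + 144)/2 = 265/2.
So Σ_{n ∈ Z} |c_n|^2 = 265/2.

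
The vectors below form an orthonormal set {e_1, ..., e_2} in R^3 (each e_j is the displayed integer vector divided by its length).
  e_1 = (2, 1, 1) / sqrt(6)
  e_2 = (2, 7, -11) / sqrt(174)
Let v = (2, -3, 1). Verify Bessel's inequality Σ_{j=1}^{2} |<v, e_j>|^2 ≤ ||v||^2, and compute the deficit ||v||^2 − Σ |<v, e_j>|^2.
Σ |<v, e_j>|^2 = 150/29; ||v||^2 = 14; deficit = 256/29

Write each e_j = u_j / sqrt(<u_j, u_j>) where u_j is the displayed integer vector. Then <v, e_j> = <v, u_j> / sqrt(<u_j, u_j>), so |<v, e_j>|^2 = <v, u_j>^2 / <u_j, u_j>.
Coefficients: <v, e_1> = 2/sqrt(6), <v, e_2> = -28/sqrt(174).
Square and sum: Σ |<v, e_j>|^2 = 150/29.
Compute ||v||^2 = v·v = 14.
Deficit = 14 − 150/29 = 256/29 ≥ 0, confirming Bessel's inequality. (The deficit equals ||v − Σ <v,e_j> e_j||^2, the squared distance from v to span{e_j}.)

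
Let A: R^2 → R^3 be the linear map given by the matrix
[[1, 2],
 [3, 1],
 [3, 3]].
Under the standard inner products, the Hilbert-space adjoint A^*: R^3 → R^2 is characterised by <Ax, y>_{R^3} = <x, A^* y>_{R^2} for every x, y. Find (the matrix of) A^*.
A^* = A^T =
[[1, 3, 3],
 [2, 1, 3]]

For real matrices with standard dot products, the defining identity <Ax, y> = <x, A^* y> gives (Ax)^T y = x^T (A^*) y, i.e. x^T A^T y = x^T (A^*) y. Since this holds for all x, y, we must have A^* = A^T. Therefore
A^* =
[[1, 3, 3],
 [2, 1, 3]].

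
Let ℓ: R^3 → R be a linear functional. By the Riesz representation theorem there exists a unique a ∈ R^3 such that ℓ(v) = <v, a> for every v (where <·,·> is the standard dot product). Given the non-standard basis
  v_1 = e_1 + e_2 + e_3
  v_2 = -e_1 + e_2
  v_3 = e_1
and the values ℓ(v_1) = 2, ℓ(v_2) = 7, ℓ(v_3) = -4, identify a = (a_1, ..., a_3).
a = (-4, 3, 3)

Write a = (a_1, ..., a_3) in the standard basis. For each basis vector v_i, ℓ(v_i) = <v_i, a> is a linear equation in the a_j's. Collect the n equations into a matrix system V a = ℓ, where row i of V is v_i (expressed in the standard basis). Since V is invertible (lower-triangular with 1s on the diagonal, up to permutation), solve by back-substitution:
  V =
[[1, 1, 1],
 [-1, 1, 0],
 [1, 0, 0]]
  V a = (2, 7, -4)
Solving gives a = (-4, 3, 3).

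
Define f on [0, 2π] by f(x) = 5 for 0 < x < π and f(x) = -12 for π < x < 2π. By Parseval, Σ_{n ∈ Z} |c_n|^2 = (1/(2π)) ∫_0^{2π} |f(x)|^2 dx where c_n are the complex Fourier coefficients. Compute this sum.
Σ |c_n|^2 = 169/2

Parseval equates the L^2 energy of f (normalised by 1/(2π)) with the ℓ^2 sum of its Fourier coefficients: (1/(2π)) ∫_0^{2π} |f|^2 = Σ |c_n|^2.
Compute the left side: (1/(2π)) [∫_0^π 5^2 dx + ∫_π^{2π} (-12)^2 dx] = (1/(2π)) · (25π + 144π) = (25 + 144)/2 = 169/2.
So Σ_{n ∈ Z} |c_n|^2 = 169/2.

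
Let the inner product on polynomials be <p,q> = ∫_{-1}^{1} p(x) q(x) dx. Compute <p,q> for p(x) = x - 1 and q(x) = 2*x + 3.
<p,q> = -14/3

Expand the product: p(x)·q(x) = 2*x^2 + x - 3.
∫_{-1}^{1} of each monomial x^k gives [2/(k+1) if k even, 0 if k odd]. Integrating term-by-term (or equivalently evaluating the antiderivative F(x) = 2*x^3/3 + x^2/2 - 3*x at the endpoints):
  F(1) − F(−1) = -11/6 − (17/6) = -14/3.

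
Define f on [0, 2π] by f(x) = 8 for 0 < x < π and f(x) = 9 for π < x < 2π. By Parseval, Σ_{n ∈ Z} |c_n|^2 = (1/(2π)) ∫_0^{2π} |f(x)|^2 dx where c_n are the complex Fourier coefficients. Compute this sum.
Σ |c_n|^2 = 145/2

Parseval equates the L^2 energy of f (normalised by 1/(2π)) with the ℓ^2 sum of its Fourier coefficients: (1/(2π)) ∫_0^{2π} |f|^2 = Σ |c_n|^2.
Compute the left side: (1/(2π)) [∫_0^π 8^2 dx + ∫_π^{2π} 9^2 dx] = (1/(2π)) · (64π + 81π) = (64 + 81)/2 = 145/2.
So Σ_{n ∈ Z} |c_n|^2 = 145/2.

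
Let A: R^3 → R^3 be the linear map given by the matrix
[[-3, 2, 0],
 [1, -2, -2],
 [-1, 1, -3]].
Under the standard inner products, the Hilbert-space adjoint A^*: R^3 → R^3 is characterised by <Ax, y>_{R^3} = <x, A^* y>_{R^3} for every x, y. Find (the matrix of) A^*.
A^* = A^T =
[[-3, 1, -1],
 [2, -2, 1],
 [0, -2, -3]]

For real matrices with standard dot products, the defining identity <Ax, y> = <x, A^* y> gives (Ax)^T y = x^T (A^*) y, i.e. x^T A^T y = x^T (A^*) y. Since this holds for all x, y, we must have A^* = A^T. Therefore
A^* =
[[-3, 1, -1],
 [2, -2, 1],
 [0, -2, -3]].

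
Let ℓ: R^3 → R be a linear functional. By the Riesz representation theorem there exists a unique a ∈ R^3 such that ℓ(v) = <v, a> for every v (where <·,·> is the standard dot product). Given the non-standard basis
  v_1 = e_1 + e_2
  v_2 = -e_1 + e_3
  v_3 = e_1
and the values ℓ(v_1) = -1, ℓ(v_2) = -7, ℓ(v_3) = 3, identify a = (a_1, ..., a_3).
a = (3, -4, -4)

Write a = (a_1, ..., a_3) in the standard basis. For each basis vector v_i, ℓ(v_i) = <v_i, a> is a linear equation in the a_j's. Collect the n equations into a matrix system V a = ℓ, where row i of V is v_i (expressed in the standard basis). Since V is invertible (lower-triangular with 1s on the diagonal, up to permutation), solve by back-substitution:
  V =
[[1, 1, 0],
 [-1, 0, 1],
 [1, 0, 0]]
  V a = (-1, -7, 3)
Solving gives a = (3, -4, -4).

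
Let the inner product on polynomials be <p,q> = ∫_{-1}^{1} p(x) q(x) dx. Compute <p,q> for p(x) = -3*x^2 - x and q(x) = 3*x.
<p,q> = -2

Expand the product: p(x)·q(x) = -9*x^3 - 3*x^2.
∫_{-1}^{1} of each monomial x^k gives [2/(k+1) if k even, 0 if k odd]. Integrating term-by-term (or equivalently evaluating the antiderivative F(x) = -9*x^4/4 - x^3 at the endpoints):
  F(1) − F(−1) = -13/4 − (-5/4) = -2.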